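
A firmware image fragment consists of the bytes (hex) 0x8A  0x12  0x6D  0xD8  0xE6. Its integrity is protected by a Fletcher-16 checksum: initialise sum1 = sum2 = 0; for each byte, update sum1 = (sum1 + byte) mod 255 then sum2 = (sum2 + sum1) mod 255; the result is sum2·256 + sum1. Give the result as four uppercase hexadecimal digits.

DDC9

Running sums (mod 255):
  after byte 0 (0x8A): sum1=138, sum2=138
  after byte 1 (0x12): sum1=156, sum2=39
  after byte 2 (0x6D): sum1=10, sum2=49
  after byte 3 (0xD8): sum1=226, sum2=20
  after byte 4 (0xE6): sum1=201, sum2=221
Checksum = sum2·256 + sum1 = 221·256 + 201 = 56777 = 0xDDC9.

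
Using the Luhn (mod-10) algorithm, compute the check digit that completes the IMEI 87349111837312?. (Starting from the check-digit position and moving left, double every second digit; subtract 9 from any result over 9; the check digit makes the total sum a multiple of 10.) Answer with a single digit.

Partial digits right→left: 2 1 3 7 3 8 1 1 1 9 4 3 7 8
Double every second digit counting from the check-digit position (so the 1st, 3rd, 5th, ... of the partial from the right).
  doubled (with −9 where >9): 4 6 6 2 2 8 5 → sum 33
  kept as-is: 1 7 8 1 9 3 8 → sum 37
Total = 33 + 37 = 70.
Check digit = (10 − (70 mod 10)) mod 10 = 0.

0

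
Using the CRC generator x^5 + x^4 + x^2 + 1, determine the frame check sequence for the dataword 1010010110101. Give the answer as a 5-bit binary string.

Append 5 zeros: 101001011010100000. Divide by 110101 (XOR where the leading bit is 1):
  pos 0: 101001 XOR 110101 = 011100
  pos 1: 111000 XOR 110101 = 001101
  pos 3: 110111 XOR 110101 = 000010
  pos 7: 100101 XOR 110101 = 010000
  pos 8: 100000 XOR 110101 = 010101
  pos 9: 101010 XOR 110101 = 011111
  pos 10: 111110 XOR 110101 = 001011
  pos 12: 101100 XOR 110101 = 011001
Remainder (last 5 bits) = 11001. This is the CRC / FCS.

11001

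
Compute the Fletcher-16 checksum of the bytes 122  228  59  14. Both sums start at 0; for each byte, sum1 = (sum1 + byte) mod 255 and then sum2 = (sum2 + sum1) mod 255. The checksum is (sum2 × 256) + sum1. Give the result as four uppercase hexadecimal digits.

Running sums (mod 255):
  after byte 0 (122): sum1=122, sum2=122
  after byte 1 (228): sum1=95, sum2=217
  after byte 2 (59): sum1=154, sum2=116
  after byte 3 (14): sum1=168, sum2=29
Checksum = sum2·256 + sum1 = 29·256 + 168 = 7592 = 0x1DA8.

1DA8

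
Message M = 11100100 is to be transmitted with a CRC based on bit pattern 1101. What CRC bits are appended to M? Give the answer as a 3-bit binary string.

000

Append 3 zeros: 11100100000. Divide by 1101 (XOR where the leading bit is 1):
  pos 0: 1110 XOR 1101 = 0011
  pos 2: 1101 XOR 1101 = 0000
Remainder (last 3 bits) = 000. This is the CRC / FCS.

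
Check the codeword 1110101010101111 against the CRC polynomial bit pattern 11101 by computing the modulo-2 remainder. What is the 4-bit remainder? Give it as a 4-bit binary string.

Modulo-2 division of 1110101010101111 by 11101:
  pos 0: 11101 XOR 11101 = 00000
  pos 6: 10101 XOR 11101 = 01000
  pos 7: 10000 XOR 11101 = 01101
  pos 8: 11011 XOR 11101 = 00110
  pos 10: 11011 XOR 11101 = 00110
Remainder = 1101 (nonzero — an error is detected).

1101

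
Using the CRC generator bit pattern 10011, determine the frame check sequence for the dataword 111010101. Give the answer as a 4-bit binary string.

1100

Append 4 zeros: 1110101010000. Divide by 10011 (XOR where the leading bit is 1):
  pos 0: 11101 XOR 10011 = 01110
  pos 1: 11100 XOR 10011 = 01111
  pos 2: 11111 XOR 10011 = 01100
  pos 3: 11000 XOR 10011 = 01011
  pos 4: 10111 XOR 10011 = 00100
  pos 6: 10000 XOR 10011 = 00011
Remainder (last 4 bits) = 1100. This is the CRC / FCS.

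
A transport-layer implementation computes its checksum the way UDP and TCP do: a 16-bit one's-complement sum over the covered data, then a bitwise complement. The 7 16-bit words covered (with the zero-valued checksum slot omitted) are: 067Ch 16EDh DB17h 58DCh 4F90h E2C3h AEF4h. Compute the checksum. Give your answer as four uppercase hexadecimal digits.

One's-complement addition (fold any carry out of bit 15 back into bit 0):
  0x067C + 0x16ED = 0x01D69
  0x1D69 + 0xDB17 = 0x0F880
  0xF880 + 0x58DC = 0x1515C → wrap carry → 0x515D
  0x515D + 0x4F90 = 0x0A0ED
  0xA0ED + 0xE2C3 = 0x183B0 → wrap carry → 0x83B1
  0x83B1 + 0xAEF4 = 0x132A5 → wrap carry → 0x32A6
One's-complement sum = 0x32A6.
Checksum = ~0x32A6 & 0xFFFF = 0xCD59.

CD59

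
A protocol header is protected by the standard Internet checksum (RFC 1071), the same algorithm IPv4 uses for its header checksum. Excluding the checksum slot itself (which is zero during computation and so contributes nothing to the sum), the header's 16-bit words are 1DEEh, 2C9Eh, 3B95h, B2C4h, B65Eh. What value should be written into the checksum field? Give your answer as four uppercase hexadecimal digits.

One's-complement addition (fold any carry out of bit 15 back into bit 0):
  0x1DEE + 0x2C9E = 0x04A8C
  0x4A8C + 0x3B95 = 0x08621
  0x8621 + 0xB2C4 = 0x138E5 → wrap carry → 0x38E6
  0x38E6 + 0xB65E = 0x0EF44
One's-complement sum = 0xEF44.
Checksum = ~0xEF44 & 0xFFFF = 0x10BB.

10BB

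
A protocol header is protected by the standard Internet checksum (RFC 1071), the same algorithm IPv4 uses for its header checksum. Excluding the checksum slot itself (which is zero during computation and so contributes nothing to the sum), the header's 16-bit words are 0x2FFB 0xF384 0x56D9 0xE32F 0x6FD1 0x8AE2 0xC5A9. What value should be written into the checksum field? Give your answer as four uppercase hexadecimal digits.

One's-complement addition (fold any carry out of bit 15 back into bit 0):
  0x2FFB + 0xF384 = 0x1237F → wrap carry → 0x2380
  0x2380 + 0x56D9 = 0x07A59
  0x7A59 + 0xE32F = 0x15D88 → wrap carry → 0x5D89
  0x5D89 + 0x6FD1 = 0x0CD5A
  0xCD5A + 0x8AE2 = 0x1583C → wrap carry → 0x583D
  0x583D + 0xC5A9 = 0x11DE6 → wrap carry → 0x1DE7
One's-complement sum = 0x1DE7.
Checksum = ~0x1DE7 & 0xFFFF = 0xE218.

E218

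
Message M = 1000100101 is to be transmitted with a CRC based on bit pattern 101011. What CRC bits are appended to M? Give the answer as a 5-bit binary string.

01010

Append 5 zeros: 100010010100000. Divide by 101011 (XOR where the leading bit is 1):
  pos 0: 100010 XOR 101011 = 001001
  pos 2: 100101 XOR 101011 = 001110
  pos 4: 111001 XOR 101011 = 010010
  pos 5: 100100 XOR 101011 = 001111
  pos 7: 111100 XOR 101011 = 010111
  pos 8: 101110 XOR 101011 = 000101
Remainder (last 5 bits) = 01010. This is the CRC / FCS.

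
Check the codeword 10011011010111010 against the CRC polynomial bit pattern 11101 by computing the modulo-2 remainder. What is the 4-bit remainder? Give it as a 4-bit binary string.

0000

Modulo-2 division of 10011011010111010 by 11101:
  pos 0: 10011 XOR 11101 = 01110
  pos 1: 11100 XOR 11101 = 00001
  pos 5: 11101 XOR 11101 = 00000
  pos 11: 11101 XOR 11101 = 00000
Remainder = 0000 (zero — the frame passes the CRC check).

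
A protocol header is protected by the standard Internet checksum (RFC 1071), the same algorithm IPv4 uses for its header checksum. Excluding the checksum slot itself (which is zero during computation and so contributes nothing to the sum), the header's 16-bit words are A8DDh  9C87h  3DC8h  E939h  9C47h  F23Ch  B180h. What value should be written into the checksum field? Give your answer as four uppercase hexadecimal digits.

5393

One's-complement addition (fold any carry out of bit 15 back into bit 0):
  0xA8DD + 0x9C87 = 0x14564 → wrap carry → 0x4565
  0x4565 + 0x3DC8 = 0x0832D
  0x832D + 0xE939 = 0x16C66 → wrap carry → 0x6C67
  0x6C67 + 0x9C47 = 0x108AE → wrap carry → 0x08AF
  0x08AF + 0xF23C = 0x0FAEB
  0xFAEB + 0xB180 = 0x1AC6B → wrap carry → 0xAC6C
One's-complement sum = 0xAC6C.
Checksum = ~0xAC6C & 0xFFFF = 0x5393.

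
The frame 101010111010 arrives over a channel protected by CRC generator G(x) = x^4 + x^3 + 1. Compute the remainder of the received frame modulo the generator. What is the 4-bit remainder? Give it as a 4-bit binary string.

Modulo-2 division of 101010111010 by 11001:
  pos 0: 10101 XOR 11001 = 01100
  pos 1: 11000 XOR 11001 = 00001
  pos 5: 11110 XOR 11001 = 00111
  pos 7: 11110 XOR 11001 = 00111
Remainder = 0111 (nonzero — an error is detected).

0111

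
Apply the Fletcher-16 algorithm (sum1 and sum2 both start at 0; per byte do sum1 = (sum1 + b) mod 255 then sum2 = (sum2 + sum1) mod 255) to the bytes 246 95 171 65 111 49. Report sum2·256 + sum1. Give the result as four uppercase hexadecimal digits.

29E3

Running sums (mod 255):
  after byte 0 (246): sum1=246, sum2=246
  after byte 1 (95): sum1=86, sum2=77
  after byte 2 (171): sum1=2, sum2=79
  after byte 3 (65): sum1=67, sum2=146
  after byte 4 (111): sum1=178, sum2=69
  after byte 5 (49): sum1=227, sum2=41
Checksum = sum2·256 + sum1 = 41·256 + 227 = 10723 = 0x29E3.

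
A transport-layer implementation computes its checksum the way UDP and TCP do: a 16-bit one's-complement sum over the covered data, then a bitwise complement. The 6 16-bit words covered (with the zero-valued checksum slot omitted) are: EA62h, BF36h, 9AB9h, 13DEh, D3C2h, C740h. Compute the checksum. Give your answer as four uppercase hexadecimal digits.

One's-complement addition (fold any carry out of bit 15 back into bit 0):
  0xEA62 + 0xBF36 = 0x1A998 → wrap carry → 0xA999
  0xA999 + 0x9AB9 = 0x14452 → wrap carry → 0x4453
  0x4453 + 0x13DE = 0x05831
  0x5831 + 0xD3C2 = 0x12BF3 → wrap carry → 0x2BF4
  0x2BF4 + 0xC740 = 0x0F334
One's-complement sum = 0xF334.
Checksum = ~0xF334 & 0xFFFF = 0x0CCB.

0CCB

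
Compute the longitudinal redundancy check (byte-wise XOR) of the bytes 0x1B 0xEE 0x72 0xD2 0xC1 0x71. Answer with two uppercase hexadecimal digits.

E5

XOR the bytes together:
  start with 0x1B
  0x1B ⊕ 0xEE = 0xF5
  0xF5 ⊕ 0x72 = 0x87
  0x87 ⊕ 0xD2 = 0x55
  0x55 ⊕ 0xC1 = 0x94
  0x94 ⊕ 0x71 = 0xE5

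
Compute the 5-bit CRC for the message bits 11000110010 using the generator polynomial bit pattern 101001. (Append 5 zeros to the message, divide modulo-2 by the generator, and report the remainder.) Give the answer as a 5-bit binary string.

11001

Append 5 zeros: 1100011001000000. Divide by 101001 (XOR where the leading bit is 1):
  pos 0: 110001 XOR 101001 = 011000
  pos 1: 110001 XOR 101001 = 011000
  pos 2: 110000 XOR 101001 = 011001
  pos 3: 110010 XOR 101001 = 011011
  pos 4: 110111 XOR 101001 = 011110
  pos 5: 111100 XOR 101001 = 010101
  pos 6: 101010 XOR 101001 = 000011
  pos 10: 110000 XOR 101001 = 011001
Remainder (last 5 bits) = 11001. This is the CRC / FCS.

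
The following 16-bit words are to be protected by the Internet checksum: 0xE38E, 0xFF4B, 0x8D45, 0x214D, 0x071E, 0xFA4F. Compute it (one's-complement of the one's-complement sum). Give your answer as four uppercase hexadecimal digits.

6D24

One's-complement addition (fold any carry out of bit 15 back into bit 0):
  0xE38E + 0xFF4B = 0x1E2D9 → wrap carry → 0xE2DA
  0xE2DA + 0x8D45 = 0x1701F → wrap carry → 0x7020
  0x7020 + 0x214D = 0x0916D
  0x916D + 0x071E = 0x0988B
  0x988B + 0xFA4F = 0x192DA → wrap carry → 0x92DB
One's-complement sum = 0x92DB.
Checksum = ~0x92DB & 0xFFFF = 0x6D24.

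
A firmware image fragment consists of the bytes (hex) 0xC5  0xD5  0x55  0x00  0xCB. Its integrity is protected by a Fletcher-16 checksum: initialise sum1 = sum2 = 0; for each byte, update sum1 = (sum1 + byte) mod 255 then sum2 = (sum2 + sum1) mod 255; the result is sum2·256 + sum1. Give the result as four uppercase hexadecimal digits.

00BC

Running sums (mod 255):
  after byte 0 (0xC5): sum1=197, sum2=197
  after byte 1 (0xD5): sum1=155, sum2=97
  after byte 2 (0x55): sum1=240, sum2=82
  after byte 3 (0x00): sum1=240, sum2=67
  after byte 4 (0xCB): sum1=188, sum2=0
Checksum = sum2·256 + sum1 = 0·256 + 188 = 188 = 0x00BC.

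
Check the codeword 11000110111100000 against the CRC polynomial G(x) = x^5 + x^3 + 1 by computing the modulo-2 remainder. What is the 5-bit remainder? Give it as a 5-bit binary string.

Modulo-2 division of 11000110111100000 by 101001:
  pos 0: 110001 XOR 101001 = 011000
  pos 1: 110001 XOR 101001 = 011000
  pos 2: 110000 XOR 101001 = 011001
  pos 3: 110011 XOR 101001 = 011010
  pos 4: 110101 XOR 101001 = 011100
  pos 5: 111001 XOR 101001 = 010000
  pos 6: 100001 XOR 101001 = 001000
  pos 8: 100000 XOR 101001 = 001001
  pos 10: 100100 XOR 101001 = 001101
Remainder = 11010 (nonzero — an error is detected).

11010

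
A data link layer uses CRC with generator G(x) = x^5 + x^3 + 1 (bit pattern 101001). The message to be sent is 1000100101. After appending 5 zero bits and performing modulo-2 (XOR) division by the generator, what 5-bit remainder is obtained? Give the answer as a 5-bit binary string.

Append 5 zeros: 100010010100000. Divide by 101001 (XOR where the leading bit is 1):
  pos 0: 100010 XOR 101001 = 001011
  pos 2: 101101 XOR 101001 = 000100
  pos 5: 100010 XOR 101001 = 001011
  pos 7: 101100 XOR 101001 = 000101
Remainder (last 5 bits) = 10100. This is the CRC / FCS.

10100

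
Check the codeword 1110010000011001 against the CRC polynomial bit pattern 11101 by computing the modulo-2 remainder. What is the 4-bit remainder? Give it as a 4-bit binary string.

Modulo-2 division of 1110010000011001 by 11101:
  pos 0: 11100 XOR 11101 = 00001
  pos 4: 11000 XOR 11101 = 00101
  pos 6: 10100 XOR 11101 = 01001
  pos 7: 10011 XOR 11101 = 01110
  pos 8: 11101 XOR 11101 = 00000
Remainder = 0001 (nonzero — an error is detected).

0001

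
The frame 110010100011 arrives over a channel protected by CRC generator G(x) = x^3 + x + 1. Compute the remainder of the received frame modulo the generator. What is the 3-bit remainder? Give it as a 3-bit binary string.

Modulo-2 division of 110010100011 by 1011:
  pos 0: 1100 XOR 1011 = 0111
  pos 1: 1111 XOR 1011 = 0100
  pos 2: 1000 XOR 1011 = 0011
  pos 4: 1110 XOR 1011 = 0101
  pos 5: 1010 XOR 1011 = 0001
  pos 8: 1011 XOR 1011 = 0000
Remainder = 000 (zero — the frame passes the CRC check).

000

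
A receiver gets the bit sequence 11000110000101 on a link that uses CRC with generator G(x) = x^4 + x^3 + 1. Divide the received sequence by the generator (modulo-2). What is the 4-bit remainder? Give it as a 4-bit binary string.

1001

Modulo-2 division of 11000110000101 by 11001:
  pos 0: 11000 XOR 11001 = 00001
  pos 4: 11100 XOR 11001 = 00101
  pos 6: 10100 XOR 11001 = 01101
  pos 7: 11011 XOR 11001 = 00010
Remainder = 1001 (nonzero — an error is detected).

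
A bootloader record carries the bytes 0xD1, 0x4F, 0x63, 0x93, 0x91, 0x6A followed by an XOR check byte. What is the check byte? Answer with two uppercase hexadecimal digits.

95

XOR the bytes together:
  start with 0xD1
  0xD1 ⊕ 0x4F = 0x9E
  0x9E ⊕ 0x63 = 0xFD
  0xFD ⊕ 0x93 = 0x6E
  0x6E ⊕ 0x91 = 0xFF
  0xFF ⊕ 0x6A = 0x95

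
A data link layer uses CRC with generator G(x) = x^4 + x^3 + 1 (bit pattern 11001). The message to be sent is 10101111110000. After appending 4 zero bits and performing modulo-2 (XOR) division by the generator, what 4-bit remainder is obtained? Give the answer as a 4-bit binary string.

1100

Append 4 zeros: 101011111100000000. Divide by 11001 (XOR where the leading bit is 1):
  pos 0: 10101 XOR 11001 = 01100
  pos 1: 11001 XOR 11001 = 00000
  pos 6: 11110 XOR 11001 = 00111
  pos 8: 11100 XOR 11001 = 00101
  pos 10: 10100 XOR 11001 = 01101
  pos 11: 11010 XOR 11001 = 00011
Remainder (last 4 bits) = 1100. This is the CRC / FCS.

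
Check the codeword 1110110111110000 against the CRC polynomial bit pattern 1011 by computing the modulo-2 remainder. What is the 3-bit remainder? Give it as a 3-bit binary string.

100

Modulo-2 division of 1110110111110000 by 1011:
  pos 0: 1110 XOR 1011 = 0101
  pos 1: 1011 XOR 1011 = 0000
  pos 5: 1011 XOR 1011 = 0000
  pos 9: 1110 XOR 1011 = 0101
  pos 10: 1010 XOR 1011 = 0001
Remainder = 100 (nonzero — an error is detected).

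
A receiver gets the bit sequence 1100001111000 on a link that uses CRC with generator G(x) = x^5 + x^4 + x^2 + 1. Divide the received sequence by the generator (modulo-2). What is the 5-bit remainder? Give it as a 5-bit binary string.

Modulo-2 division of 1100001111000 by 110101:
  pos 0: 110000 XOR 110101 = 000101
  pos 3: 101111 XOR 110101 = 011010
  pos 4: 110101 XOR 110101 = 000000
Remainder = 00000 (zero — the frame passes the CRC check).

00000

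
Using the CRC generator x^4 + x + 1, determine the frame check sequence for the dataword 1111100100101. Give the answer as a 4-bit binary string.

Append 4 zeros: 11111001001010000. Divide by 10011 (XOR where the leading bit is 1):
  pos 0: 11111 XOR 10011 = 01100
  pos 1: 11000 XOR 10011 = 01011
  pos 2: 10110 XOR 10011 = 00101
  pos 4: 10110 XOR 10011 = 00101
  pos 6: 10101 XOR 10011 = 00110
  pos 8: 11001 XOR 10011 = 01010
  pos 9: 10100 XOR 10011 = 00111
  pos 11: 11100 XOR 10011 = 01111
  pos 12: 11110 XOR 10011 = 01101
Remainder (last 4 bits) = 1101. This is the CRC / FCS.

1101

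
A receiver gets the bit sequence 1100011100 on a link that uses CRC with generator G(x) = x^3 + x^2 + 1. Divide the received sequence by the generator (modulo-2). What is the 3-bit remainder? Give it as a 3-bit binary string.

Modulo-2 division of 1100011100 by 1101:
  pos 0: 1100 XOR 1101 = 0001
  pos 3: 1011 XOR 1101 = 0110
  pos 4: 1101 XOR 1101 = 0000
Remainder = 000 (zero — the frame passes the CRC check).

000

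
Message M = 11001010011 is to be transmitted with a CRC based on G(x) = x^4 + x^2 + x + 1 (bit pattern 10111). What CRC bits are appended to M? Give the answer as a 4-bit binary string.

Append 4 zeros: 110010100110000. Divide by 10111 (XOR where the leading bit is 1):
  pos 0: 11001 XOR 10111 = 01110
  pos 1: 11100 XOR 10111 = 01011
  pos 2: 10111 XOR 10111 = 00000
  pos 9: 11000 XOR 10111 = 01111
  pos 10: 11110 XOR 10111 = 01001
Remainder (last 4 bits) = 1001. This is the CRC / FCS.

1001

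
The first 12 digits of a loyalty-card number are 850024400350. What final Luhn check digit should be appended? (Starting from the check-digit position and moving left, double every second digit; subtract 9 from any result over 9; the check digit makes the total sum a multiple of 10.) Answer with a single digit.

Partial digits right→left: 0 5 3 0 0 4 4 2 0 0 5 8
Double every second digit counting from the check-digit position (so the 1st, 3rd, 5th, ... of the partial from the right).
  doubled (with −9 where >9): 0 6 0 8 0 1 → sum 15
  kept as-is: 5 0 4 2 0 8 → sum 19
Total = 15 + 19 = 34.
Check digit = (10 − (34 mod 10)) mod 10 = 6.

6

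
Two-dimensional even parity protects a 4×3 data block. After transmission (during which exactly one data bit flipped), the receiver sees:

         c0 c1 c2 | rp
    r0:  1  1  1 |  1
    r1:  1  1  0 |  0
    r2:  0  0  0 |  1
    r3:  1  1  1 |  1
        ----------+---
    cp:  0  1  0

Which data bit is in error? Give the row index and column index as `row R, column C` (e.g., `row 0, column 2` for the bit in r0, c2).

Recompute each row's even parity and compare to rp:
  r0: data parity 1, sent rp 1 → ok
  r1: data parity 0, sent rp 0 → ok
  r2: data parity 0, sent rp 1 → mismatch
  r3: data parity 1, sent rp 1 → ok
Recompute each column's even parity and compare to cp:
  c0: data parity 1, sent cp 0 → mismatch
  c1: data parity 1, sent cp 1 → ok
  c2: data parity 0, sent cp 0 → ok
Exactly one row (r2) and one column (c0) fail → the flipped bit is at their intersection.

row 2, column 0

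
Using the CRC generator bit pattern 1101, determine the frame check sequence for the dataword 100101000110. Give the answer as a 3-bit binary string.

110

Append 3 zeros: 100101000110000. Divide by 1101 (XOR where the leading bit is 1):
  pos 0: 1001 XOR 1101 = 0100
  pos 1: 1000 XOR 1101 = 0101
  pos 2: 1011 XOR 1101 = 0110
  pos 3: 1100 XOR 1101 = 0001
  pos 6: 1001 XOR 1101 = 0100
  pos 7: 1001 XOR 1101 = 0100
  pos 8: 1000 XOR 1101 = 0101
  pos 9: 1010 XOR 1101 = 0111
  pos 10: 1110 XOR 1101 = 0011
Remainder (last 3 bits) = 110. This is the CRC / FCS.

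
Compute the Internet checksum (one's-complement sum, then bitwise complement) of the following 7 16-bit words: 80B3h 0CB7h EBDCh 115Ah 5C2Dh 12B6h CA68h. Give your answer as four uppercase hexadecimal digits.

3C12

One's-complement addition (fold any carry out of bit 15 back into bit 0):
  0x80B3 + 0x0CB7 = 0x08D6A
  0x8D6A + 0xEBDC = 0x17946 → wrap carry → 0x7947
  0x7947 + 0x115A = 0x08AA1
  0x8AA1 + 0x5C2D = 0x0E6CE
  0xE6CE + 0x12B6 = 0x0F984
  0xF984 + 0xCA68 = 0x1C3EC → wrap carry → 0xC3ED
One's-complement sum = 0xC3ED.
Checksum = ~0xC3ED & 0xFFFF = 0x3C12.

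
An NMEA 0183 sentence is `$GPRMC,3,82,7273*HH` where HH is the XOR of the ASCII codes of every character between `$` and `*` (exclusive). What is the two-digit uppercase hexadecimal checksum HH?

XOR the ASCII codes of the payload characters:
  'G' = 0x47 → acc = 0x47
  'P' = 0x50 → acc = 0x17
  'R' = 0x52 → acc = 0x45
  'M' = 0x4D → acc = 0x08
  'C' = 0x43 → acc = 0x4B
  ',' = 0x2C → acc = 0x67
  '3' = 0x33 → acc = 0x54
  ',' = 0x2C → acc = 0x78
  '8' = 0x38 → acc = 0x40
  '2' = 0x32 → acc = 0x72
  ',' = 0x2C → acc = 0x5E
  '7' = 0x37 → acc = 0x69
  '2' = 0x32 → acc = 0x5B
  '7' = 0x37 → acc = 0x6C
  '3' = 0x33 → acc = 0x5F
Checksum = 0x5F.

5F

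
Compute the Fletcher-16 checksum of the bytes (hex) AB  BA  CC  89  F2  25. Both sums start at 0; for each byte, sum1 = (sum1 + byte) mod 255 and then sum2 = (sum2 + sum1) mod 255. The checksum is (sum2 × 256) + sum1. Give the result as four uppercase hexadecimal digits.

Running sums (mod 255):
  after byte 0 (AB): sum1=171, sum2=171
  after byte 1 (BA): sum1=102, sum2=18
  after byte 2 (CC): sum1=51, sum2=69
  after byte 3 (89): sum1=188, sum2=2
  after byte 4 (F2): sum1=175, sum2=177
  after byte 5 (25): sum1=212, sum2=134
Checksum = sum2·256 + sum1 = 134·256 + 212 = 34516 = 0x86D4.

86D4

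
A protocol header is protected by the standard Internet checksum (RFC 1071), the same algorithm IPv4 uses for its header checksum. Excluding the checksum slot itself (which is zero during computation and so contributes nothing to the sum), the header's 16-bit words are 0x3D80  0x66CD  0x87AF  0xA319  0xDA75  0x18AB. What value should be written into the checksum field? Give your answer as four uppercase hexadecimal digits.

3DC8

One's-complement addition (fold any carry out of bit 15 back into bit 0):
  0x3D80 + 0x66CD = 0x0A44D
  0xA44D + 0x87AF = 0x12BFC → wrap carry → 0x2BFD
  0x2BFD + 0xA319 = 0x0CF16
  0xCF16 + 0xDA75 = 0x1A98B → wrap carry → 0xA98C
  0xA98C + 0x18AB = 0x0C237
One's-complement sum = 0xC237.
Checksum = ~0xC237 & 0xFFFF = 0x3DC8.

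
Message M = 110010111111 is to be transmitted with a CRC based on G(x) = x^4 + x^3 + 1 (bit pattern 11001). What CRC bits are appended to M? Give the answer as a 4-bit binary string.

Append 4 zeros: 1100101111110000. Divide by 11001 (XOR where the leading bit is 1):
  pos 0: 11001 XOR 11001 = 00000
  pos 6: 11111 XOR 11001 = 00110
  pos 8: 11010 XOR 11001 = 00011
  pos 11: 11000 XOR 11001 = 00001
Remainder (last 4 bits) = 0001. This is the CRC / FCS.

0001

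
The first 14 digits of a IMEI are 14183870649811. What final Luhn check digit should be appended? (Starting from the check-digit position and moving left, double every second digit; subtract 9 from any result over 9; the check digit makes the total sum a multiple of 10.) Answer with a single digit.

3

Partial digits right→left: 1 1 8 9 4 6 0 7 8 3 8 1 4 1
Double every second digit counting from the check-digit position (so the 1st, 3rd, 5th, ... of the partial from the right).
  doubled (with −9 where >9): 2 7 8 0 7 7 8 → sum 39
  kept as-is: 1 9 6 7 3 1 1 → sum 28
Total = 39 + 28 = 67.
Check digit = (10 − (67 mod 10)) mod 10 = 3.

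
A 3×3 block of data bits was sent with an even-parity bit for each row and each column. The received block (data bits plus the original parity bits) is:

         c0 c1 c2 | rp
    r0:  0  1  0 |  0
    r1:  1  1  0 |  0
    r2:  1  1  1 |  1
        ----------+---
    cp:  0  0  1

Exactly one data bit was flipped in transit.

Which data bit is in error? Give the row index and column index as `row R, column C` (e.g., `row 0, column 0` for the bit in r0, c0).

row 0, column 1

Recompute each row's even parity and compare to rp:
  r0: data parity 1, sent rp 0 → mismatch
  r1: data parity 0, sent rp 0 → ok
  r2: data parity 1, sent rp 1 → ok
Recompute each column's even parity and compare to cp:
  c0: data parity 0, sent cp 0 → ok
  c1: data parity 1, sent cp 0 → mismatch
  c2: data parity 1, sent cp 1 → ok
Exactly one row (r0) and one column (c1) fail → the flipped bit is at their intersection.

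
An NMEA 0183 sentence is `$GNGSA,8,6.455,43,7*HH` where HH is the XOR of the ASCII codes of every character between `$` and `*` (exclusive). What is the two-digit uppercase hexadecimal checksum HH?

XOR the ASCII codes of the payload characters:
  'G' = 0x47 → acc = 0x47
  'N' = 0x4E → acc = 0x09
  'G' = 0x47 → acc = 0x4E
  'S' = 0x53 → acc = 0x1D
  'A' = 0x41 → acc = 0x5C
  ',' = 0x2C → acc = 0x70
  '8' = 0x38 → acc = 0x48
  ',' = 0x2C → acc = 0x64
  '6' = 0x36 → acc = 0x52
  '.' = 0x2E → acc = 0x7C
  '4' = 0x34 → acc = 0x48
  '5' = 0x35 → acc = 0x7D
  '5' = 0x35 → acc = 0x48
  ',' = 0x2C → acc = 0x64
  '4' = 0x34 → acc = 0x50
  '3' = 0x33 → acc = 0x63
  ',' = 0x2C → acc = 0x4F
  '7' = 0x37 → acc = 0x78
Checksum = 0x78.

78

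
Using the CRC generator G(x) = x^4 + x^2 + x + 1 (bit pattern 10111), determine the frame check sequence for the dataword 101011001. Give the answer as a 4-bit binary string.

Append 4 zeros: 1010110010000. Divide by 10111 (XOR where the leading bit is 1):
  pos 0: 10101 XOR 10111 = 00010
  pos 3: 10100 XOR 10111 = 00011
  pos 6: 11100 XOR 10111 = 01011
  pos 7: 10110 XOR 10111 = 00001
Remainder (last 4 bits) = 0010. This is the CRC / FCS.

0010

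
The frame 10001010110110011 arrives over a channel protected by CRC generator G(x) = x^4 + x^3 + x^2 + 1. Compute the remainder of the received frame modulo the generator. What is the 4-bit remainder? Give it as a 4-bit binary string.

Modulo-2 division of 10001010110110011 by 11101:
  pos 0: 10001 XOR 11101 = 01100
  pos 1: 11000 XOR 11101 = 00101
  pos 3: 10110 XOR 11101 = 01011
  pos 4: 10111 XOR 11101 = 01010
  pos 5: 10101 XOR 11101 = 01000
  pos 6: 10000 XOR 11101 = 01101
  pos 7: 11011 XOR 11101 = 00110
  pos 9: 11010 XOR 11101 = 00111
  pos 11: 11101 XOR 11101 = 00000
Remainder = 0001 (nonzero — an error is detected).

0001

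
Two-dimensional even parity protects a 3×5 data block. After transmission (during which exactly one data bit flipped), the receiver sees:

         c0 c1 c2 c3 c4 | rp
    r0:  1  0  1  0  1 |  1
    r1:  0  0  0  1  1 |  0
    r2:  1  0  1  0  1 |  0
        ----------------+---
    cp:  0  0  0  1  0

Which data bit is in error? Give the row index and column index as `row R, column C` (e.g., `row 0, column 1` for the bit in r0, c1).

Recompute each row's even parity and compare to rp:
  r0: data parity 1, sent rp 1 → ok
  r1: data parity 0, sent rp 0 → ok
  r2: data parity 1, sent rp 0 → mismatch
Recompute each column's even parity and compare to cp:
  c0: data parity 0, sent cp 0 → ok
  c1: data parity 0, sent cp 0 → ok
  c2: data parity 0, sent cp 0 → ok
  c3: data parity 1, sent cp 1 → ok
  c4: data parity 1, sent cp 0 → mismatch
Exactly one row (r2) and one column (c4) fail → the flipped bit is at their intersection.

row 2, column 4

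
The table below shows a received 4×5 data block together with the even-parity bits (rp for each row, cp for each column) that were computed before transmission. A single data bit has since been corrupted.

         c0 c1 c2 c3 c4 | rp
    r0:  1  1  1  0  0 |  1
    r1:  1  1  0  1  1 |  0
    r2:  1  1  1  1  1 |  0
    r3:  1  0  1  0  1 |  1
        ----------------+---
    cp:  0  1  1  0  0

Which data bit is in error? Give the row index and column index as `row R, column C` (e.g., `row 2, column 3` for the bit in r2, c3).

row 2, column 4

Recompute each row's even parity and compare to rp:
  r0: data parity 1, sent rp 1 → ok
  r1: data parity 0, sent rp 0 → ok
  r2: data parity 1, sent rp 0 → mismatch
  r3: data parity 1, sent rp 1 → ok
Recompute each column's even parity and compare to cp:
  c0: data parity 0, sent cp 0 → ok
  c1: data parity 1, sent cp 1 → ok
  c2: data parity 1, sent cp 1 → ok
  c3: data parity 0, sent cp 0 → ok
  c4: data parity 1, sent cp 0 → mismatch
Exactly one row (r2) and one column (c4) fail → the flipped bit is at their intersection.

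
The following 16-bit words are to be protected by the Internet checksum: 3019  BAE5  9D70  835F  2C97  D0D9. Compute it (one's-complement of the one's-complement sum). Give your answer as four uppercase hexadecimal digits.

One's-complement addition (fold any carry out of bit 15 back into bit 0):
  0x3019 + 0xBAE5 = 0x0EAFE
  0xEAFE + 0x9D70 = 0x1886E → wrap carry → 0x886F
  0x886F + 0x835F = 0x10BCE → wrap carry → 0x0BCF
  0x0BCF + 0x2C97 = 0x03866
  0x3866 + 0xD0D9 = 0x1093F → wrap carry → 0x0940
One's-complement sum = 0x0940.
Checksum = ~0x0940 & 0xFFFF = 0xF6BF.

F6BF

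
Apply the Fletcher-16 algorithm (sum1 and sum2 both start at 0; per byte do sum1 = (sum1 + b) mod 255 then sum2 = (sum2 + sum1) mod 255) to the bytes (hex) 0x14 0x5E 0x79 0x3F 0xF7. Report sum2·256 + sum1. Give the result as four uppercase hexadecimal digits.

C023

Running sums (mod 255):
  after byte 0 (0x14): sum1=20, sum2=20
  after byte 1 (0x5E): sum1=114, sum2=134
  after byte 2 (0x79): sum1=235, sum2=114
  after byte 3 (0x3F): sum1=43, sum2=157
  after byte 4 (0xF7): sum1=35, sum2=192
Checksum = sum2·256 + sum1 = 192·256 + 35 = 49187 = 0xC023.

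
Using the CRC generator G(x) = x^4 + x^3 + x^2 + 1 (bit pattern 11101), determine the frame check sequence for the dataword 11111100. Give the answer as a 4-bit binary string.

1100

Append 4 zeros: 111111000000. Divide by 11101 (XOR where the leading bit is 1):
  pos 0: 11111 XOR 11101 = 00010
  pos 3: 10100 XOR 11101 = 01001
  pos 4: 10010 XOR 11101 = 01111
  pos 5: 11110 XOR 11101 = 00011
Remainder (last 4 bits) = 1100. This is the CRC / FCS.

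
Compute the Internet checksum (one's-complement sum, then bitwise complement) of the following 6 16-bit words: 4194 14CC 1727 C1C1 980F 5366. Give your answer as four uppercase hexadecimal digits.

E540

One's-complement addition (fold any carry out of bit 15 back into bit 0):
  0x4194 + 0x14CC = 0x05660
  0x5660 + 0x1727 = 0x06D87
  0x6D87 + 0xC1C1 = 0x12F48 → wrap carry → 0x2F49
  0x2F49 + 0x980F = 0x0C758
  0xC758 + 0x5366 = 0x11ABE → wrap carry → 0x1ABF
One's-complement sum = 0x1ABF.
Checksum = ~0x1ABF & 0xFFFF = 0xE540.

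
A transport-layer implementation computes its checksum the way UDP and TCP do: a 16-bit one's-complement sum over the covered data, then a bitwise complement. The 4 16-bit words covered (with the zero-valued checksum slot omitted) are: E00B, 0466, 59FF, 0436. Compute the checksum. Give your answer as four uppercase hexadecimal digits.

One's-complement addition (fold any carry out of bit 15 back into bit 0):
  0xE00B + 0x0466 = 0x0E471
  0xE471 + 0x59FF = 0x13E70 → wrap carry → 0x3E71
  0x3E71 + 0x0436 = 0x042A7
One's-complement sum = 0x42A7.
Checksum = ~0x42A7 & 0xFFFF = 0xBD58.

BD58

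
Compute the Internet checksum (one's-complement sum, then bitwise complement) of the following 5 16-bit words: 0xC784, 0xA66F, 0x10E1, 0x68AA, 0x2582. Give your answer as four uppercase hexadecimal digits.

One's-complement addition (fold any carry out of bit 15 back into bit 0):
  0xC784 + 0xA66F = 0x16DF3 → wrap carry → 0x6DF4
  0x6DF4 + 0x10E1 = 0x07ED5
  0x7ED5 + 0x68AA = 0x0E77F
  0xE77F + 0x2582 = 0x10D01 → wrap carry → 0x0D02
One's-complement sum = 0x0D02.
Checksum = ~0x0D02 & 0xFFFF = 0xF2FD.

F2FD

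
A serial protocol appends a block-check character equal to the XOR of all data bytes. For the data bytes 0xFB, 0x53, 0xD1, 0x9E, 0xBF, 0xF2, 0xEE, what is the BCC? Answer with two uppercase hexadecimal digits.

XOR the bytes together:
  start with 0xFB
  0xFB ⊕ 0x53 = 0xA8
  0xA8 ⊕ 0xD1 = 0x79
  0x79 ⊕ 0x9E = 0xE7
  0xE7 ⊕ 0xBF = 0x58
  0x58 ⊕ 0xF2 = 0xAA
  0xAA ⊕ 0xEE = 0x44

44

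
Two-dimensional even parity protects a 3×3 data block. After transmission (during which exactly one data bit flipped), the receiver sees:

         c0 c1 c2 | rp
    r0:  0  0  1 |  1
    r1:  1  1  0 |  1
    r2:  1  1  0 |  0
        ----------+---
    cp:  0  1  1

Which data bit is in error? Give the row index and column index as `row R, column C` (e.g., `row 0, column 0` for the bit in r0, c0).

row 1, column 1

Recompute each row's even parity and compare to rp:
  r0: data parity 1, sent rp 1 → ok
  r1: data parity 0, sent rp 1 → mismatch
  r2: data parity 0, sent rp 0 → ok
Recompute each column's even parity and compare to cp:
  c0: data parity 0, sent cp 0 → ok
  c1: data parity 0, sent cp 1 → mismatch
  c2: data parity 1, sent cp 1 → ok
Exactly one row (r1) and one column (c1) fail → the flipped bit is at their intersection.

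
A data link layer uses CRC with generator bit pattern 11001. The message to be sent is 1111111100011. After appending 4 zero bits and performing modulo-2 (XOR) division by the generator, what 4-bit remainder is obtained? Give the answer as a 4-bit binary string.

1010

Append 4 zeros: 11111111000110000. Divide by 11001 (XOR where the leading bit is 1):
  pos 0: 11111 XOR 11001 = 00110
  pos 2: 11011 XOR 11001 = 00010
  pos 5: 10100 XOR 11001 = 01101
  pos 6: 11010 XOR 11001 = 00011
  pos 9: 11110 XOR 11001 = 00111
  pos 11: 11100 XOR 11001 = 00101
Remainder (last 4 bits) = 1010. This is the CRC / FCS.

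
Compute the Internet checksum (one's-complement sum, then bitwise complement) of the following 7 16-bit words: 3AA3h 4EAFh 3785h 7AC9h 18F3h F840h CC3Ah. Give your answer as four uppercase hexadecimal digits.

One's-complement addition (fold any carry out of bit 15 back into bit 0):
  0x3AA3 + 0x4EAF = 0x08952
  0x8952 + 0x3785 = 0x0C0D7
  0xC0D7 + 0x7AC9 = 0x13BA0 → wrap carry → 0x3BA1
  0x3BA1 + 0x18F3 = 0x05494
  0x5494 + 0xF840 = 0x14CD4 → wrap carry → 0x4CD5
  0x4CD5 + 0xCC3A = 0x1190F → wrap carry → 0x1910
One's-complement sum = 0x1910.
Checksum = ~0x1910 & 0xFFFF = 0xE6EF.

E6EF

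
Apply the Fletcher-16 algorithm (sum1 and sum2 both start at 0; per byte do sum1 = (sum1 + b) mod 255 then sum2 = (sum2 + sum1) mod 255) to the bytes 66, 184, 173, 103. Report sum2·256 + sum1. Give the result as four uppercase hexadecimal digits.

F510

Running sums (mod 255):
  after byte 0 (66): sum1=66, sum2=66
  after byte 1 (184): sum1=250, sum2=61
  after byte 2 (173): sum1=168, sum2=229
  after byte 3 (103): sum1=16, sum2=245
Checksum = sum2·256 + sum1 = 245·256 + 16 = 62736 = 0xF510.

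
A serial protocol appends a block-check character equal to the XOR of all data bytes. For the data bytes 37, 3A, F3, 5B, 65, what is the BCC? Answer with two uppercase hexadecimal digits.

XOR the bytes together:
  start with 0x37
  0x37 ⊕ 0x3A = 0x0D
  0x0D ⊕ 0xF3 = 0xFE
  0xFE ⊕ 0x5B = 0xA5
  0xA5 ⊕ 0x65 = 0xC0

C0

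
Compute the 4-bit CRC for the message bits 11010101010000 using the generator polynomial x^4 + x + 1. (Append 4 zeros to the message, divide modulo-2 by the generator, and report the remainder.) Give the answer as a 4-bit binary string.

0010

Append 4 zeros: 110101010100000000. Divide by 10011 (XOR where the leading bit is 1):
  pos 0: 11010 XOR 10011 = 01001
  pos 1: 10011 XOR 10011 = 00000
  pos 7: 10100 XOR 10011 = 00111
  pos 9: 11100 XOR 10011 = 01111
  pos 10: 11110 XOR 10011 = 01101
  pos 11: 11010 XOR 10011 = 01001
  pos 12: 10010 XOR 10011 = 00001
Remainder (last 4 bits) = 0010. This is the CRC / FCS.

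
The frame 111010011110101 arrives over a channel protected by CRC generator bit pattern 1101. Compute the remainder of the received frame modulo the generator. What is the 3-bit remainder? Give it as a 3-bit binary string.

111

Modulo-2 division of 111010011110101 by 1101:
  pos 0: 1110 XOR 1101 = 0011
  pos 2: 1110 XOR 1101 = 0011
  pos 4: 1101 XOR 1101 = 0000
  pos 8: 1110 XOR 1101 = 0011
  pos 10: 1110 XOR 1101 = 0011
Remainder = 111 (nonzero — an error is detected).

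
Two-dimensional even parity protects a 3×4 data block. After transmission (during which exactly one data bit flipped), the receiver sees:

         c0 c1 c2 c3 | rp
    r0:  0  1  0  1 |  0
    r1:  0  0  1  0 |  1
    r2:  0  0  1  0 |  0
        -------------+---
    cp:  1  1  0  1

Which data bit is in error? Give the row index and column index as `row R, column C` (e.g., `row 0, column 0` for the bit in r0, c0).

row 2, column 0

Recompute each row's even parity and compare to rp:
  r0: data parity 0, sent rp 0 → ok
  r1: data parity 1, sent rp 1 → ok
  r2: data parity 1, sent rp 0 → mismatch
Recompute each column's even parity and compare to cp:
  c0: data parity 0, sent cp 1 → mismatch
  c1: data parity 1, sent cp 1 → ok
  c2: data parity 0, sent cp 0 → ok
  c3: data parity 1, sent cp 1 → ok
Exactly one row (r2) and one column (c0) fail → the flipped bit is at their intersection.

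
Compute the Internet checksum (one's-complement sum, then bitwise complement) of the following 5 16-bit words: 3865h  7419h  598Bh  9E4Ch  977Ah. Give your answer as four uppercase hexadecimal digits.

One's-complement addition (fold any carry out of bit 15 back into bit 0):
  0x3865 + 0x7419 = 0x0AC7E
  0xAC7E + 0x598B = 0x10609 → wrap carry → 0x060A
  0x060A + 0x9E4C = 0x0A456
  0xA456 + 0x977A = 0x13BD0 → wrap carry → 0x3BD1
One's-complement sum = 0x3BD1.
Checksum = ~0x3BD1 & 0xFFFF = 0xC42E.

C42E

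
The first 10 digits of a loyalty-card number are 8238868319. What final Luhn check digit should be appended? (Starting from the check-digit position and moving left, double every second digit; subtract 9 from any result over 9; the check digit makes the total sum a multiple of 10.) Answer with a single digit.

3

Partial digits right→left: 9 1 3 8 6 8 8 3 2 8
Double every second digit counting from the check-digit position (so the 1st, 3rd, 5th, ... of the partial from the right).
  doubled (with −9 where >9): 9 6 3 7 4 → sum 29
  kept as-is: 1 8 8 3 8 → sum 28
Total = 29 + 28 = 57.
Check digit = (10 − (57 mod 10)) mod 10 = 3.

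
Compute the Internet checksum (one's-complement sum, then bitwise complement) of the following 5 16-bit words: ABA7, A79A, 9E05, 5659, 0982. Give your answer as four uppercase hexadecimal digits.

AEDC

One's-complement addition (fold any carry out of bit 15 back into bit 0):
  0xABA7 + 0xA79A = 0x15341 → wrap carry → 0x5342
  0x5342 + 0x9E05 = 0x0F147
  0xF147 + 0x5659 = 0x147A0 → wrap carry → 0x47A1
  0x47A1 + 0x0982 = 0x05123
One's-complement sum = 0x5123.
Checksum = ~0x5123 & 0xFFFF = 0xAEDC.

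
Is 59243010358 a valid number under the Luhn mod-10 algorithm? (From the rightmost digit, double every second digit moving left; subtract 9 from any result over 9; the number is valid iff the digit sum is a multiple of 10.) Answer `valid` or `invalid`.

valid

From the right, keep odd positions and double even positions (subtract 9 from any doubled value over 9):
  doubled (positions 2,4,...): 1 0 0 8 9 → sum 18
  kept (positions 1,3,...): 8 3 1 3 2 5 → sum 22
Total = 40.
40 mod 10 = 0, so the number is valid.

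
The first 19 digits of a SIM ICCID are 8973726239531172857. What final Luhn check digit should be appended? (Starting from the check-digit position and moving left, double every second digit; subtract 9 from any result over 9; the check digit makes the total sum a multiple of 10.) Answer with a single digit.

8

Partial digits right→left: 7 5 8 2 7 1 1 3 5 9 3 2 6 2 7 3 7 9 8
Double every second digit counting from the check-digit position (so the 1st, 3rd, 5th, ... of the partial from the right).
  doubled (with −9 where >9): 5 7 5 2 1 6 3 5 5 7 → sum 46
  kept as-is: 5 2 1 3 9 2 2 3 9 → sum 36
Total = 46 + 36 = 82.
Check digit = (10 − (82 mod 10)) mod 10 = 8.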